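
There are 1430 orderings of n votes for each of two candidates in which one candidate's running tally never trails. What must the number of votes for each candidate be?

8

Such ballot sequences with n votes each are counted by C_n; 1430 = C_8.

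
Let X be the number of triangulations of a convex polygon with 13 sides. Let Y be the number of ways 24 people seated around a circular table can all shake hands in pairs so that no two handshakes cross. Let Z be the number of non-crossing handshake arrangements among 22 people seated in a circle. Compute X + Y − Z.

208012

Triangulations of a convex m-gon are counted by C_{m−2}; with m = 13 this is C_11. So X = C_11 = 58786.
With 24 = 2·12 people, non-crossing handshake pairings are non-crossing perfect matchings on a circle, counted by C_12. So Y = C_12 = 208012.
With 22 = 2·11 people, non-crossing handshake pairings are non-crossing perfect matchings on a circle, counted by C_11. So Z = C_11 = 58786.
X + Y − Z = 58786 + 208012 − 58786 = 208012.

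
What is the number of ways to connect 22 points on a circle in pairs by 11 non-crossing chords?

58786

Non-crossing perfect matchings of 2n points on a circle are counted by C_n; with 22 points, n = 11.
C_11 = C(22,11)/12 = 705432/12 = 58786.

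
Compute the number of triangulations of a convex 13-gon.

58786

A convex 13-gon is triangulated into 11 triangles, and the number of such triangulations is the Catalan number C_{13−2} = C_11.
C_11 = C(22,11)/12 = 705432/12 = 58786.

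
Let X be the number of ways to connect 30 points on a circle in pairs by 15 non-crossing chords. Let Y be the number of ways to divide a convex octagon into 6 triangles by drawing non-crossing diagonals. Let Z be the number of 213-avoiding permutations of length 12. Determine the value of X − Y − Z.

Pairing 30 circle points by 15 non-crossing chords gives C_15 matchings. So X = C_15 = 9694845.
Triangulations of a convex m-gon are counted by C_{m−2}; with m = 8 this is C_6. So Y = C_6 = 132.
Permutations of [n] avoiding any single length-3 pattern are counted by C_n; here n = 12. So Z = C_12 = 208012.
X − Y − Z = 9694845 − 132 − 208012 = 9486701.

9486701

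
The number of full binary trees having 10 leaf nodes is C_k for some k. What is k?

A full binary tree with L leaves has L−1 internal nodes and is counted by C_{L−1}; L = 10 gives C_9.

9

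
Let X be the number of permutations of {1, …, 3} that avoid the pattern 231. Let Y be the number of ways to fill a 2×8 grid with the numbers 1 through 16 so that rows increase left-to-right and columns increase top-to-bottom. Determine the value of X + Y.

1435

For any fixed pattern of length 3, the pattern-avoiding permutations of [3] number C_3. So X = C_3 = 5.
Standard Young tableaux of shape 2×n are counted by C_n; here n = 8. So Y = C_8 = 1430.
X + Y = 5 + 1430 = 1435.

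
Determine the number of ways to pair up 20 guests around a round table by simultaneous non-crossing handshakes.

Non-crossing handshake pairings of 2n people are counted by C_n; 20 people gives n = 10.
C_10 = C_9 · 2(2·9+1)/(9+2) = 4862 · 38/11 = 16796.

16796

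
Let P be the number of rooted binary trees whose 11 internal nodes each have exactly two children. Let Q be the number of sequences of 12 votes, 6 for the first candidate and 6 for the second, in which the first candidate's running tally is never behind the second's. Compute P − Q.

58654

Full binary trees with n internal nodes are counted by C_n; here n = 11. So P = C_11 = 58786.
Ballot sequences with n votes each where one side never trails are Dyck words, counted by C_n; here n = 6. So Q = C_6 = 132.
P − Q = 58786 − 132 = 58654.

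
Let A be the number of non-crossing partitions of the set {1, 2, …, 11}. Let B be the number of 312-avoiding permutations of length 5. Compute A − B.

58744

Non-crossing partitions of an n-element set are counted by C_n; here n = 11. So A = C_11 = 58786.
For any fixed pattern of length 3, the pattern-avoiding permutations of [5] number C_5. So B = C_5 = 42.
A − B = 58786 − 42 = 58744.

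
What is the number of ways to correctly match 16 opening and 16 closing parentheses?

With 16 pairs the number of balanced bracket strings is the Catalan number C_16.
C_16 = C(32,16)/17 = 601080390/17 = 35357670.

35357670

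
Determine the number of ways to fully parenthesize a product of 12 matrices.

Bracketing 12 factors into binary products is counted by C_{12−1} = C_11.
C_11 = C(22,11)/12 = 705432/12 = 58786.

58786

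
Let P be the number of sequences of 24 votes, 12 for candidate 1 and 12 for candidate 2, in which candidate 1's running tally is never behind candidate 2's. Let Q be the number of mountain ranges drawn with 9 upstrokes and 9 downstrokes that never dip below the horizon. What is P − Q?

203150

Reading a vote for the leader as '(' and for the other as ')' turns such a sequence into a balanced string of 12 pairs, so the count is C_12. So P = C_12 = 208012.
Dyck paths of semilength n (length 2n) are counted by C_n; here n = 9. So Q = C_9 = 4862.
P − Q = 208012 − 4862 = 203150.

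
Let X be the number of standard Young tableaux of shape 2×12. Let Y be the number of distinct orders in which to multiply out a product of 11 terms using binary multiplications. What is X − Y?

191216

By the hook-length formula (or a Dyck-path bijection), SYT of shape 2×12 number C_12. So X = C_12 = 208012.
Parenthesizations of m factors correspond to full binary trees with m leaves, counted by C_{m−1}; m = 11 gives C_10. So Y = C_10 = 16796.
X − Y = 208012 − 16796 = 191216.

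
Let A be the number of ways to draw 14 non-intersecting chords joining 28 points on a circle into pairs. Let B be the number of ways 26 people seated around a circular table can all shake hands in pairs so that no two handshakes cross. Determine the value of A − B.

1931540

Non-crossing perfect matchings of 2n points on a circle are counted by C_n; with 28 points, n = 14. So A = C_14 = 2674440.
With 26 = 2·13 people, non-crossing handshake pairings are non-crossing perfect matchings on a circle, counted by C_13. So B = C_13 = 742900.
A − B = 2674440 − 742900 = 1931540.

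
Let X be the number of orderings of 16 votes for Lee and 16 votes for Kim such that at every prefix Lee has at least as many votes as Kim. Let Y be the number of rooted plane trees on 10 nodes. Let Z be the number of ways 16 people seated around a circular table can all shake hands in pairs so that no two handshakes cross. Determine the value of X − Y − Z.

35351378

Reading a vote for the leader as '(' and for the other as ')' turns such a sequence into a balanced string of 16 pairs, so the count is C_16. So X = C_16 = 35357670.
A rooted plane tree on 10 nodes has 9 edges, and such trees are counted by C_9. So Y = C_9 = 4862.
With 16 = 2·8 people, non-crossing handshake pairings are non-crossing perfect matchings on a circle, counted by C_8. So Z = C_8 = 1430.
X − Y − Z = 35357670 − 4862 − 1430 = 35351378.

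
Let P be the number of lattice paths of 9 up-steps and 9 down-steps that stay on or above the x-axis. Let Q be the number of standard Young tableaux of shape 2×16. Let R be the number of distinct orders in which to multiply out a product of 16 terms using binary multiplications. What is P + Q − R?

25667687

A Dyck path with 9 up-steps and 9 down-steps has semilength 9, so there are C_9 of them. So P = C_9 = 4862.
By the hook-length formula (or a Dyck-path bijection), SYT of shape 2×16 number C_16. So Q = C_16 = 35357670.
Bracketing 16 factors into binary products is counted by C_{16−1} = C_15. So R = C_15 = 9694845.
P + Q − R = 4862 + 35357670 − 9694845 = 25667687.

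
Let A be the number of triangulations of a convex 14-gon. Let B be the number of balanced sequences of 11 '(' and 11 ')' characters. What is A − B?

The number of triangulations of a 14-gon is the Catalan number C_12 (index = sides − 2). So A = C_12 = 208012.
A balanced arrangement of 11 bracket pairs is a Dyck word of semilength 11, so the count is C_11. So B = C_11 = 58786.
A − B = 208012 − 58786 = 149226.

149226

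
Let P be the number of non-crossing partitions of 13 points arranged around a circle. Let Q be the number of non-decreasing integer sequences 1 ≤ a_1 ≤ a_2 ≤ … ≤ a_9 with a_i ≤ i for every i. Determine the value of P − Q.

738038

The non-crossing partitions of [13] form a lattice of size C_13. So P = C_13 = 742900.
Such sub-staircase sequences of length n are counted by C_n; here n = 9. So Q = C_9 = 4862.
P − Q = 742900 − 4862 = 738038.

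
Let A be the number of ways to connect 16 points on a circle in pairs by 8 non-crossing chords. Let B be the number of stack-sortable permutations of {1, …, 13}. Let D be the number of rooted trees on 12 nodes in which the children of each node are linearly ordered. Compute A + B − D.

Pairing 16 circle points by 8 non-crossing chords gives C_8 matchings. So A = C_8 = 1430.
By Knuth's characterisation, the stack-sortable permutations of length 13 are the 231-avoiders, numbering C_13. So B = C_13 = 742900.
Rooted ordered (plane) trees on m nodes have m−1 edges and are counted by C_{m−1}; m = 12 gives C_11. So D = C_11 = 58786.
A + B − D = 1430 + 742900 − 58786 = 685544.

685544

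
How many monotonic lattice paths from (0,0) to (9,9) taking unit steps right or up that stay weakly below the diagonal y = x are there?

Monotone paths in an n×n grid that stay weakly below the diagonal are counted by C_n; here n = 9.
C_9 = 4862.

4862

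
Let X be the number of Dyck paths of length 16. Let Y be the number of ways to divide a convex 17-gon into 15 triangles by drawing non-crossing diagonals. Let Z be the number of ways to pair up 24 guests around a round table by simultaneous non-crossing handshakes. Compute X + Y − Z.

A Dyck path with 8 up-steps and 8 down-steps has semilength 8, so there are C_8 of them. So X = C_8 = 1430.
A convex 17-gon is triangulated into 15 triangles, and the number of such triangulations is the Catalan number C_{17−2} = C_15. So Y = C_15 = 9694845.
With 24 = 2·12 people, non-crossing handshake pairings are non-crossing perfect matchings on a circle, counted by C_12. So Z = C_12 = 208012.
X + Y − Z = 1430 + 9694845 − 208012 = 9488263.

9488263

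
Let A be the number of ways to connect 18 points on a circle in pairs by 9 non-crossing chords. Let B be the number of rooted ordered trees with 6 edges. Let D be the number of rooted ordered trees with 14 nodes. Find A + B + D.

747894

Pairing 18 circle points by 9 non-crossing chords gives C_9 matchings. So A = C_9 = 4862.
Rooted ordered trees with n edges are counted by C_n; here n = 6. So B = C_6 = 132.
A rooted plane tree on 14 nodes has 13 edges, and such trees are counted by C_13. So D = C_13 = 742900.
A + B + D = 4862 + 132 + 742900 = 747894.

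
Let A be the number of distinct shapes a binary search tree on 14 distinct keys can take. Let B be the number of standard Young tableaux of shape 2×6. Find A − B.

Binary trees (left/right distinguished) on n nodes are counted by C_n; here n = 14. So A = C_14 = 2674440.
By the hook-length formula (or a Dyck-path bijection), SYT of shape 2×6 number C_6. So B = C_6 = 132.
A − B = 2674440 − 132 = 2674308.

2674308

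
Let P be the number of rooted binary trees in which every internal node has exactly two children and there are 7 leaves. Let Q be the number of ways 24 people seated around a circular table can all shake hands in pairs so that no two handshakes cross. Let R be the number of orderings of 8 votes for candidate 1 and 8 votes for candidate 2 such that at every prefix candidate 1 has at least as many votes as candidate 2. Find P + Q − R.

A full binary tree with L leaves has L−1 internal nodes and is counted by C_{L−1}; L = 7 gives C_6. So P = C_6 = 132.
With 24 = 2·12 people, non-crossing handshake pairings are non-crossing perfect matchings on a circle, counted by C_12. So Q = C_12 = 208012.
Ballot sequences with n votes each where one side never trails are Dyck words, counted by C_n; here n = 8. So R = C_8 = 1430.
P + Q − R = 132 + 208012 − 1430 = 206714.

206714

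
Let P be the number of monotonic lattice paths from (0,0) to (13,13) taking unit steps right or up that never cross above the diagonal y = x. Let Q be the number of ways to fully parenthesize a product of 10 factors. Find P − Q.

Monotone paths in an n×n grid that stay weakly below the diagonal are counted by C_n; here n = 13. So P = C_13 = 742900.
Ways to associate a product of 10 factors correspond to binary trees on 10 leaves, so the count is C_9. So Q = C_9 = 4862.
P − Q = 742900 − 4862 = 738038.

738038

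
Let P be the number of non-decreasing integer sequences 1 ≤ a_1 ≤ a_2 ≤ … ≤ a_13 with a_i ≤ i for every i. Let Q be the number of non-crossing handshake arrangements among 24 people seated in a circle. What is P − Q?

534888

Weakly increasing sequences with a_i ≤ i biject with Dyck paths of semilength 13, so there are C_13. So P = C_13 = 742900.
Non-crossing handshake pairings of 2n people are counted by C_n; 24 people gives n = 12. So Q = C_12 = 208012.
P − Q = 742900 − 208012 = 534888.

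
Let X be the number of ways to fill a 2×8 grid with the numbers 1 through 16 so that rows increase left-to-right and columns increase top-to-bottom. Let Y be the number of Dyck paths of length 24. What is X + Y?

Standard Young tableaux of shape 2×n are counted by C_n; here n = 8. So X = C_8 = 1430.
A Dyck path with 12 up-steps and 12 down-steps has semilength 12, so there are C_12 of them. So Y = C_12 = 208012.
X + Y = 1430 + 208012 = 209442.

209442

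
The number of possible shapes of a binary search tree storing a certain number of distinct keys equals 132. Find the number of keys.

Binary search tree shapes on n keys are counted by C_n. The Catalan number equal to 132 is C_6.

6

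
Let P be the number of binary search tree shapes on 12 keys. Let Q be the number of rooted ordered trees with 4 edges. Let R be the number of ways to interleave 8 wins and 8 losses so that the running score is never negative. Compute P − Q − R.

Rooted binary trees with 12 nodes (each child slot possibly empty) number C_12. So P = C_12 = 208012.
Rooted ordered trees with n edges are counted by C_n; here n = 4. So Q = C_4 = 14.
Reading a vote for the leader as '(' and for the other as ')' turns such a sequence into a balanced string of 8 pairs, so the count is C_8. So R = C_8 = 1430.
P − Q − R = 208012 − 14 − 1430 = 206568.

206568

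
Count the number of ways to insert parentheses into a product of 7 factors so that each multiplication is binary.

Ways to associate a product of 7 factors correspond to binary trees on 7 leaves, so the count is C_6.
C_6 = C(12,6)/7 = 924/7 = 132.

132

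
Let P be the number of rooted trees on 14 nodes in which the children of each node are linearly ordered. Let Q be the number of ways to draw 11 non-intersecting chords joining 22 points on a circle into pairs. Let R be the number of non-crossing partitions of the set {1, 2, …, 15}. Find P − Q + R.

Rooted ordered (plane) trees on m nodes have m−1 edges and are counted by C_{m−1}; m = 14 gives C_13. So P = C_13 = 742900.
Non-crossing perfect matchings of 2n points on a circle are counted by C_n; with 22 points, n = 11. So Q = C_11 = 58786.
The non-crossing partitions of [15] form a lattice of size C_15. So R = C_15 = 9694845.
P − Q + R = 742900 − 58786 + 9694845 = 10378959.

10378959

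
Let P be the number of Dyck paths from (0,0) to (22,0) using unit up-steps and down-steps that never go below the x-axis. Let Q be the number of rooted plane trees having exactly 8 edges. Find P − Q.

57356

A Dyck path with 11 up-steps and 11 down-steps has semilength 11, so there are C_11 of them. So P = C_11 = 58786.
Rooted ordered trees with n edges are counted by C_n; here n = 8. So Q = C_8 = 1430.
P − Q = 58786 − 1430 = 57356.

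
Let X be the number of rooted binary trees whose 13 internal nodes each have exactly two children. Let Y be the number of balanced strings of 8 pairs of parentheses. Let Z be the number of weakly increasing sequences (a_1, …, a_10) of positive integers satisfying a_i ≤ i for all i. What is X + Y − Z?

727534

Full binary trees with n internal nodes are counted by C_n; here n = 13. So X = C_13 = 742900.
A balanced arrangement of 8 bracket pairs is a Dyck word of semilength 8, so the count is C_8. So Y = C_8 = 1430.
Weakly increasing sequences with a_i ≤ i biject with Dyck paths of semilength 10, so there are C_10. So Z = C_10 = 16796.
X + Y − Z = 742900 + 1430 − 16796 = 727534.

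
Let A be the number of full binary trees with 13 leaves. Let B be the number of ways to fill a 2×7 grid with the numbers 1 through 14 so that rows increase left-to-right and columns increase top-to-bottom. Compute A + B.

Full binary trees with 13 leaves have 13−1 = 12 internal nodes, so there are C_12 of them. So A = C_12 = 208012.
Standard Young tableaux of shape 2×n are counted by C_n; here n = 7. So B = C_7 = 429.
A + B = 208012 + 429 = 208441.

208441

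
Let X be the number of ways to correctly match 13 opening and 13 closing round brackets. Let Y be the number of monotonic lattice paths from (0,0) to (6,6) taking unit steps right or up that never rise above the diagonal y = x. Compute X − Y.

A balanced arrangement of 13 bracket pairs is a Dyck word of semilength 13, so the count is C_13. So X = C_13 = 742900.
Sub-diagonal monotone paths from (0,0) to (6,6) biject with Dyck paths of semilength 6, giving C_6. So Y = C_6 = 132.
X − Y = 742900 − 132 = 742768.

742768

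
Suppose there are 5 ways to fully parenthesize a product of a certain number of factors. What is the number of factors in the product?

4

Parenthesizations of m factors are counted by C_{m−1}. The Catalan number equal to 5 is C_3.
So the index is 3, and the number of factors is 3 + 1 = 4.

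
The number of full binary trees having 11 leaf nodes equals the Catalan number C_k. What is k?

10

Full binary trees with 11 leaves have 11−1 = 10 internal nodes, so there are C_10 of them.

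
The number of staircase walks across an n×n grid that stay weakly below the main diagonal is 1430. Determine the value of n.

Such diagonal-avoiding paths in an n×n grid are counted by C_n. The Catalan number equal to 1430 is C_8.

8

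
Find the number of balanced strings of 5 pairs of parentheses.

42

With 5 pairs the number of balanced bracket strings is the Catalan number C_5.
C_5 = 42.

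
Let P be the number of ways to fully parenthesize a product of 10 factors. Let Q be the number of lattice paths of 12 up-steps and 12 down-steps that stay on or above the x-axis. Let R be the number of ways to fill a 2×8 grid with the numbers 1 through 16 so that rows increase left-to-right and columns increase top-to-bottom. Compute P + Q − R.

211444

Parenthesizations of m factors correspond to full binary trees with m leaves, counted by C_{m−1}; m = 10 gives C_9. So P = C_9 = 4862.
A Dyck path with 12 up-steps and 12 down-steps has semilength 12, so there are C_12 of them. So Q = C_12 = 208012.
Standard Young tableaux of shape 2×n are counted by C_n; here n = 8. So R = C_8 = 1430.
P + Q − R = 4862 + 208012 − 1430 = 211444.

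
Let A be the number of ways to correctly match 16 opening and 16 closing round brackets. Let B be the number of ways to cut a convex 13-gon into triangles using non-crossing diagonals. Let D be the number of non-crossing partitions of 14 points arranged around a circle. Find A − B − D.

32624444

A balanced arrangement of 16 bracket pairs is a Dyck word of semilength 16, so the count is C_16. So A = C_16 = 35357670.
A convex 13-gon is triangulated into 11 triangles, and the number of such triangulations is the Catalan number C_{13−2} = C_11. So B = C_11 = 58786.
Non-crossing partitions of an n-element set are counted by C_n; here n = 14. So D = C_14 = 2674440.
A − B − D = 35357670 − 58786 − 2674440 = 32624444.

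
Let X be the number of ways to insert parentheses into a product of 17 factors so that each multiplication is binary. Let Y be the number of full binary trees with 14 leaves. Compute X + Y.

36100570

Ways to associate a product of 17 factors correspond to binary trees on 17 leaves, so the count is C_16. So X = C_16 = 35357670.
Full binary trees with 14 leaves have 14−1 = 13 internal nodes, so there are C_13 of them. So Y = C_13 = 742900.
X + Y = 35357670 + 742900 = 36100570.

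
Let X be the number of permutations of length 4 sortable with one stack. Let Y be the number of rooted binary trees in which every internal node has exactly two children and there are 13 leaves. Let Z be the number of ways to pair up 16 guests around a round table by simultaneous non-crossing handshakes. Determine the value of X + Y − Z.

Stack-sortable permutations are exactly the 231-avoiding ones, counted by C_n; here n = 4. So X = C_4 = 14.
A full binary tree with L leaves has L−1 internal nodes and is counted by C_{L−1}; L = 13 gives C_12. So Y = C_12 = 208012.
Non-crossing handshake pairings of 2n people are counted by C_n; 16 people gives n = 8. So Z = C_8 = 1430.
X + Y − Z = 14 + 208012 − 1430 = 206596.

206596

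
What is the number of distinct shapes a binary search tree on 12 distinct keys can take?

208012

There are C_n binary search tree shapes on n keys; with n = 12 that is C_12.
C_12 = C(24,12)/13 = 2704156/13 = 208012.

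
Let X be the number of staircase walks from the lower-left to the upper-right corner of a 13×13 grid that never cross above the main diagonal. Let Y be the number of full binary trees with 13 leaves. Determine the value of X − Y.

534888

Monotone paths in an n×n grid that stay weakly below the diagonal are counted by C_n; here n = 13. So X = C_13 = 742900.
Full binary trees with 13 leaves have 13−1 = 12 internal nodes, so there are C_12 of them. So Y = C_12 = 208012.
X − Y = 742900 − 208012 = 534888.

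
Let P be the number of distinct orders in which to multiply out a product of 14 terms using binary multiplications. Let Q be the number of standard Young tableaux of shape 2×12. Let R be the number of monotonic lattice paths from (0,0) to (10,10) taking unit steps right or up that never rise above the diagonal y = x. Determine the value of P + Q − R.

934116

Ways to associate a product of 14 factors correspond to binary trees on 14 leaves, so the count is C_13. So P = C_13 = 742900.
Standard Young tableaux of shape 2×n are counted by C_n; here n = 12. So Q = C_12 = 208012.
Monotone paths in an n×n grid that stay weakly below the diagonal are counted by C_n; here n = 10. So R = C_10 = 16796.
P + Q − R = 742900 + 208012 − 16796 = 934116.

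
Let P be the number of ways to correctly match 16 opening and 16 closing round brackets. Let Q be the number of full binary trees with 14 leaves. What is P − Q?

34614770

With 16 pairs the number of balanced bracket strings is the Catalan number C_16. So P = C_16 = 35357670.
A full binary tree with L leaves has L−1 internal nodes and is counted by C_{L−1}; L = 14 gives C_13. So Q = C_13 = 742900.
P − Q = 35357670 − 742900 = 34614770.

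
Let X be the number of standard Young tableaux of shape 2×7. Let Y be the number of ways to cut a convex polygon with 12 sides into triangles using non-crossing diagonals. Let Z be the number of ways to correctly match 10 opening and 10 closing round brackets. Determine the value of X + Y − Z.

By the hook-length formula (or a Dyck-path bijection), SYT of shape 2×7 number C_7. So X = C_7 = 429.
Triangulations of a convex m-gon are counted by C_{m−2}; with m = 12 this is C_10. So Y = C_10 = 16796.
Balanced strings of n pairs of brackets are counted by C_n; here n = 10. So Z = C_10 = 16796.
X + Y − Z = 429 + 16796 − 16796 = 429.

429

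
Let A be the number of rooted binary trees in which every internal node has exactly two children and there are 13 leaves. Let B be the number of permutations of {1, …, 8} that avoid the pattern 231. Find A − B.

A full binary tree with L leaves has L−1 internal nodes and is counted by C_{L−1}; L = 13 gives C_12. So A = C_12 = 208012.
For any fixed pattern of length 3, the pattern-avoiding permutations of [8] number C_8. So B = C_8 = 1430.
A − B = 208012 − 1430 = 206582.

206582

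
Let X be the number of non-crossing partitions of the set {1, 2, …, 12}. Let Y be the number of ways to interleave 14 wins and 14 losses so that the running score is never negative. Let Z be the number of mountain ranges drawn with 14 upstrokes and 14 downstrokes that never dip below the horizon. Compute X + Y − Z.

Non-crossing partitions of an n-element set are counted by C_n; here n = 12. So X = C_12 = 208012.
Ballot sequences with n votes each where one side never trails are Dyck words, counted by C_n; here n = 14. So Y = C_14 = 2674440.
Dyck paths of semilength n (length 2n) are counted by C_n; here n = 14. So Z = C_14 = 2674440.
X + Y − Z = 208012 + 2674440 − 2674440 = 208012.

208012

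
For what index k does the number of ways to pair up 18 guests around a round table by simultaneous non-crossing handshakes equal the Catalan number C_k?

9

Non-crossing handshake pairings of 2n people are counted by C_n; 18 people gives n = 9.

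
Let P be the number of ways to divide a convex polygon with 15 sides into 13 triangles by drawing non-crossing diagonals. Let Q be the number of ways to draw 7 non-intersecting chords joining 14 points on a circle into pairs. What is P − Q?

742471

The number of triangulations of a 15-gon is the Catalan number C_13 (index = sides − 2). So P = C_13 = 742900.
Non-crossing perfect matchings of 2n points on a circle are counted by C_n; with 14 points, n = 7. So Q = C_7 = 429.
P − Q = 742900 − 429 = 742471.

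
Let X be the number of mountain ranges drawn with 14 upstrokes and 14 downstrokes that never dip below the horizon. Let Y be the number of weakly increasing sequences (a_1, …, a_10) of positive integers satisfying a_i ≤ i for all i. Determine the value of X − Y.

2657644

Paths of 14 up- and 14 down-steps that never dip below the axis are Dyck paths; their count is C_14. So X = C_14 = 2674440.
Weakly increasing sequences with a_i ≤ i biject with Dyck paths of semilength 10, so there are C_10. So Y = C_10 = 16796.
X − Y = 2674440 − 16796 = 2657644.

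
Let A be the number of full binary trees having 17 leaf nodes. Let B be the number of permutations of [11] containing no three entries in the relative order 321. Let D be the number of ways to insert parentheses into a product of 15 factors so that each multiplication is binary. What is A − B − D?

Full binary trees with 17 leaves have 17−1 = 16 internal nodes, so there are C_16 of them. So A = C_16 = 35357670.
Permutations of [n] avoiding any single length-3 pattern are counted by C_n; here n = 11. So B = C_11 = 58786.
Parenthesizations of m factors correspond to full binary trees with m leaves, counted by C_{m−1}; m = 15 gives C_14. So D = C_14 = 2674440.
A − B − D = 35357670 − 58786 − 2674440 = 32624444.

32624444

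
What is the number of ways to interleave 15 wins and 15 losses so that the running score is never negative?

9694845

Ballot sequences with n votes each where one side never trails are Dyck words, counted by C_n; here n = 15.
C_15 = 9694845.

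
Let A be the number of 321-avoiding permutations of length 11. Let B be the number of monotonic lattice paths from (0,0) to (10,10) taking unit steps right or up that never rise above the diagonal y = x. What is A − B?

41990

For any fixed pattern of length 3, the pattern-avoiding permutations of [11] number C_11. So A = C_11 = 58786.
Sub-diagonal monotone paths from (0,0) to (10,10) biject with Dyck paths of semilength 10, giving C_10. So B = C_10 = 16796.
A − B = 58786 − 16796 = 41990.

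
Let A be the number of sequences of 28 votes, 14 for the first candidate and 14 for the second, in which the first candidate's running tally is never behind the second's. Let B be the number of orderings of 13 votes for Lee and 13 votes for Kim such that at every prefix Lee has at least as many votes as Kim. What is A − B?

Ballot sequences with n votes each where one side never trails are Dyck words, counted by C_n; here n = 14. So A = C_14 = 2674440.
Reading a vote for the leader as '(' and for the other as ')' turns such a sequence into a balanced string of 13 pairs, so the count is C_13. So B = C_13 = 742900.
A − B = 2674440 − 742900 = 1931540.

1931540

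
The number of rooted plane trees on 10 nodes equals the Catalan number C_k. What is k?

9

A rooted plane tree on 10 nodes has 9 edges, and such trees are counted by C_9.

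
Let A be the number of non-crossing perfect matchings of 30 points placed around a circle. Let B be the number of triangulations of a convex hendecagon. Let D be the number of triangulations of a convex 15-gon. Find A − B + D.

Pairing 30 circle points by 15 non-crossing chords gives C_15 matchings. So A = C_15 = 9694845.
The number of triangulations of an 11-gon is the Catalan number C_9 (index = sides − 2). So B = C_9 = 4862.
A convex 15-gon is triangulated into 13 triangles, and the number of such triangulations is the Catalan number C_{15−2} = C_13. So D = C_13 = 742900.
A − B + D = 9694845 − 4862 + 742900 = 10432883.

10432883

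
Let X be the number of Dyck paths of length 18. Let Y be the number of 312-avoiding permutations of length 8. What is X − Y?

A Dyck path with 9 up-steps and 9 down-steps has semilength 9, so there are C_9 of them. So X = C_9 = 4862.
Permutations of [n] avoiding any single length-3 pattern are counted by C_n; here n = 8. So Y = C_8 = 1430.
X − Y = 4862 − 1430 = 3432.

3432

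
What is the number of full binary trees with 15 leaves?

2674440

A full binary tree with L leaves has L−1 internal nodes and is counted by C_{L−1}; L = 15 gives C_14.
C_14 = C_13 · 2(2·13+1)/(13+2) = 742900 · 54/15 = 2674440.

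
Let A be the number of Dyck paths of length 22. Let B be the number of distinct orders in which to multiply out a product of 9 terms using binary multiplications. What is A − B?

57356

A Dyck path with 11 up-steps and 11 down-steps has semilength 11, so there are C_11 of them. So A = C_11 = 58786.
Bracketing 9 factors into binary products is counted by C_{9−1} = C_8. So B = C_8 = 1430.
A − B = 58786 − 1430 = 57356.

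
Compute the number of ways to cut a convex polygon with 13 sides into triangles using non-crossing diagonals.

The number of triangulations of a 13-gon is the Catalan number C_11 (index = sides − 2).
C_11 = C(22,11)/12 = 705432/12 = 58786.

58786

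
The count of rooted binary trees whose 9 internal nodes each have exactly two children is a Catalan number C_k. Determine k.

Full binary trees with n internal nodes are counted by C_n; here n = 9.

9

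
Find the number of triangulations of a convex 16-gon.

The number of triangulations of a 16-gon is the Catalan number C_14 (index = sides − 2).
C_14 = C_13 · 2(2·13+1)/(13+2) = 742900 · 54/15 = 2674440.

2674440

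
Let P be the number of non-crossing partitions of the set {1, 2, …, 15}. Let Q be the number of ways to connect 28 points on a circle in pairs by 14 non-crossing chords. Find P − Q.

7020405

Non-crossing partitions of an n-element set are counted by C_n; here n = 15. So P = C_15 = 9694845.
Non-crossing perfect matchings of 2n points on a circle are counted by C_n; with 28 points, n = 14. So Q = C_14 = 2674440.
P − Q = 9694845 − 2674440 = 7020405.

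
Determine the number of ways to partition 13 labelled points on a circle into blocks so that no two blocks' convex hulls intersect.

742900

Non-crossing partitions of an n-element set are counted by C_n; here n = 13.
C_13 = 742900.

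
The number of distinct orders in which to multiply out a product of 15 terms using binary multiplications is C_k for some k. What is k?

14

Parenthesizations of m factors correspond to full binary trees with m leaves, counted by C_{m−1}; m = 15 gives C_14.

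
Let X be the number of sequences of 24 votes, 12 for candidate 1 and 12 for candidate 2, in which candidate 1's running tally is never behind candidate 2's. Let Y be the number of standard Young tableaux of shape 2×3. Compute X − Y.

Ballot sequences with n votes each where one side never trails are Dyck words, counted by C_n; here n = 12. So X = C_12 = 208012.
Standard Young tableaux of shape 2×n are counted by C_n; here n = 3. So Y = C_3 = 5.
X − Y = 208012 − 5 = 208007.

208007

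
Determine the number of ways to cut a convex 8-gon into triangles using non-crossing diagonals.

The number of triangulations of an 8-gon is the Catalan number C_6 (index = sides − 2).
C_6 = C(12,6)/7 = 924/7 = 132.

132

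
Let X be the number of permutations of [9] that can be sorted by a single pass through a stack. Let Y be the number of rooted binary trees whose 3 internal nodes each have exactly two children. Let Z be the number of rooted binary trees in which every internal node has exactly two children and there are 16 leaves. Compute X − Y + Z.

Stack-sortable permutations are exactly the 231-avoiding ones, counted by C_n; here n = 9. So X = C_9 = 4862.
The number of full binary trees on 3 internal nodes is the Catalan number C_3. So Y = C_3 = 5.
A full binary tree with L leaves has L−1 internal nodes and is counted by C_{L−1}; L = 16 gives C_15. So Z = C_15 = 9694845.
X − Y + Z = 4862 − 5 + 9694845 = 9699702.

9699702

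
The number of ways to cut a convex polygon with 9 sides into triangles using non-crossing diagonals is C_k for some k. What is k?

The number of triangulations of a 9-gon is the Catalan number C_7 (index = sides − 2).

7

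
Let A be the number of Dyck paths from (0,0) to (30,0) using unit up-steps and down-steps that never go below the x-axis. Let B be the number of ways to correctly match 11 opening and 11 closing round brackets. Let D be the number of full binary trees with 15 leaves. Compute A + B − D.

A Dyck path with 15 up-steps and 15 down-steps has semilength 15, so there are C_15 of them. So A = C_15 = 9694845.
Balanced strings of n pairs of brackets are counted by C_n; here n = 11. So B = C_11 = 58786.
Full binary trees with 15 leaves have 15−1 = 14 internal nodes, so there are C_14 of them. So D = C_14 = 2674440.
A + B − D = 9694845 + 58786 − 2674440 = 7079191.

7079191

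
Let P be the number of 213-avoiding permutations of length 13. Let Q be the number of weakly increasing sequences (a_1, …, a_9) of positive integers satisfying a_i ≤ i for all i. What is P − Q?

Permutations of [n] avoiding any single length-3 pattern are counted by C_n; here n = 13. So P = C_13 = 742900.
Such sub-staircase sequences of length n are counted by C_n; here n = 9. So Q = C_9 = 4862.
P − Q = 742900 − 4862 = 738038.

738038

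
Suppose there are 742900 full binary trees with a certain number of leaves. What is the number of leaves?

14

Full binary trees with L leaves are counted by C_{L−1}, and C_13 = 742900.
So the index is 13, and the number of leaves is 13 + 1 = 14.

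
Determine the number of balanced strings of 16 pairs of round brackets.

Balanced strings of n pairs of brackets are counted by C_n; here n = 16.
C_16 = C(32,16)/17 = 601080390/17 = 35357670.

35357670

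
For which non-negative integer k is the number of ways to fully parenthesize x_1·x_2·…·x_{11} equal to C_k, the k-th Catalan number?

10

Ways to associate a product of 11 factors correspond to binary trees on 11 leaves, so the count is C_10.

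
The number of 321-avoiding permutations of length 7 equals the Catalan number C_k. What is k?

Permutations of [n] avoiding any single length-3 pattern are counted by C_n; here n = 7.

7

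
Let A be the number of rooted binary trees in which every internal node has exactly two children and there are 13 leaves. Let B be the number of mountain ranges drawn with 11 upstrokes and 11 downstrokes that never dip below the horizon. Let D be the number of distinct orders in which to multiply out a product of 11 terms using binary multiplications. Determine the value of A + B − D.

250002

Full binary trees with 13 leaves have 13−1 = 12 internal nodes, so there are C_12 of them. So A = C_12 = 208012.
Paths of 11 up- and 11 down-steps that never dip below the axis are Dyck paths; their count is C_11. So B = C_11 = 58786.
Ways to associate a product of 11 factors correspond to binary trees on 11 leaves, so the count is C_10. So D = C_10 = 16796.
A + B − D = 208012 + 58786 − 16796 = 250002.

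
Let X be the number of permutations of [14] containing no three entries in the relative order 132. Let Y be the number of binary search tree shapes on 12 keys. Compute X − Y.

2466428

For any fixed pattern of length 3, the pattern-avoiding permutations of [14] number C_14. So X = C_14 = 2674440.
Binary trees (left/right distinguished) on n nodes are counted by C_n; here n = 12. So Y = C_12 = 208012.
X − Y = 2674440 − 208012 = 2466428.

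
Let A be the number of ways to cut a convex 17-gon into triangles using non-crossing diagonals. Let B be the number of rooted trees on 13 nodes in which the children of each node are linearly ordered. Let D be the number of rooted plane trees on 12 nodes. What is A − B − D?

9428047

The number of triangulations of a 17-gon is the Catalan number C_15 (index = sides − 2). So A = C_15 = 9694845.
Rooted ordered (plane) trees on m nodes have m−1 edges and are counted by C_{m−1}; m = 13 gives C_12. So B = C_12 = 208012.
Rooted ordered (plane) trees on m nodes have m−1 edges and are counted by C_{m−1}; m = 12 gives C_11. So D = C_11 = 58786.
A − B − D = 9694845 − 208012 − 58786 = 9428047.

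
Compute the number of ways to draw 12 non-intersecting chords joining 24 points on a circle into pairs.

Pairing 24 circle points by 12 non-crossing chords gives C_12 matchings.
C_12 = 208012.

208012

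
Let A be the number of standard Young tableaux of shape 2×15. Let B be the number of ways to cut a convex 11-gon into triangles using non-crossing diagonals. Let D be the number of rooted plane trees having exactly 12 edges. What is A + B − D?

By the hook-length formula (or a Dyck-path bijection), SYT of shape 2×15 number C_15. So A = C_15 = 9694845.
The number of triangulations of an 11-gon is the Catalan number C_9 (index = sides − 2). So B = C_9 = 4862.
Rooted ordered trees with n edges are counted by C_n; here n = 12. So D = C_12 = 208012.
A + B − D = 9694845 + 4862 − 208012 = 9491695.

9491695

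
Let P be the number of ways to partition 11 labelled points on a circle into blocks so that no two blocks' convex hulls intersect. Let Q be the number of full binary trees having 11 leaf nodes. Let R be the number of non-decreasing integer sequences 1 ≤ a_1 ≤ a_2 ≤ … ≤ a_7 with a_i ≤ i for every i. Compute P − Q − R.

41561

Non-crossing partitions of an n-element set are counted by C_n; here n = 11. So P = C_11 = 58786.
A full binary tree with L leaves has L−1 internal nodes and is counted by C_{L−1}; L = 11 gives C_10. So Q = C_10 = 16796.
Such sub-staircase sequences of length n are counted by C_n; here n = 7. So R = C_7 = 429.
P − Q − R = 58786 − 16796 − 429 = 41561.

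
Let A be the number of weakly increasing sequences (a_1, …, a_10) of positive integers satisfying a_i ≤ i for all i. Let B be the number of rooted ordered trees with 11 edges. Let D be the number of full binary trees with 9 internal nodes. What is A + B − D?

Such sub-staircase sequences of length n are counted by C_n; here n = 10. So A = C_10 = 16796.
Rooted ordered trees with n edges are counted by C_n; here n = 11. So B = C_11 = 58786.
Full binary trees with n internal nodes are counted by C_n; here n = 9. So D = C_9 = 4862.
A + B − D = 16796 + 58786 − 4862 = 70720.

70720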